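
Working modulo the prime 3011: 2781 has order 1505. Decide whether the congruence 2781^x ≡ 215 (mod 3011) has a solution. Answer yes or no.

no

215 ∈ ⟨2781⟩ iff 215^1505 ≡ 1 (mod 3011), since |⟨2781⟩| = 1505.
215^1505 mod 3011 = 3010.
Since 3010 ≠ 1, 215 does not lie in the subgroup.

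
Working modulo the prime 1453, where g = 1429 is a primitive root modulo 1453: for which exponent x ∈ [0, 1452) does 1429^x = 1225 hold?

1042

Baby-step giant-step with m = ceil(sqrt(1452)) = 39.
Baby table (1429^j mod 1453 for j=0..38):
  0:1  1:1429  2:576  3:706  4:492  5:1269  6:57  7:85
  8:866  9:1011  10:437  11:1136  12:343  13:486  14:1413  15:960
  16:208  17:820  18:662  19:95  20:626  21:959  22:232  23:244
  24:1409  25:1056  26:810  27:902  28:147  29:831  30:398  31:619
  32:1127  33:559  34:1114  35:871  36:891  37:411  38:307
Giant step factor: 1429^(-39) ≡ 1058 (mod 1453).
Scan 1225·1058^i mod 1453 for i = 0, 1, …:
  i=0: 1225   i=1: 1427   i=2: 99   i=3: 126
  i=4: 1085   i=5: 60   i=6: 1001   i=7: 1274
  i=8: 961   i=9: 1091     …   i=25: 842
  i=26: 147
Match at i=26, j=28: x = 26·39 + 28 = 1042.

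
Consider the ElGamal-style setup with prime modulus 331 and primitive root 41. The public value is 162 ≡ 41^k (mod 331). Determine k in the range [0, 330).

125

Baby-step giant-step with m = ceil(sqrt(330)) = 19.
Baby table (41^j mod 331 for j=0..18):
  0:1  1:41  2:26  3:73  4:14  5:243  6:33  7:29
  8:196  9:92  10:131  11:75  12:96  13:295  14:179  15:57
  16:20  17:158  18:189
Giant step factor: 41^(-19) ≡ 129 (mod 331).
Scan 162·129^i mod 331 for i = 0, 1, …:
  i=0: 162   i=1: 45   i=2: 178   i=3: 123
  i=4: 310   i=5: 270   i=6: 75
Match at i=6, j=11: k = 6·19 + 11 = 125.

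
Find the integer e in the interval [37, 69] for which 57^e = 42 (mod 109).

Compute 57^37 mod 109 = 103, then multiply by 57 repeatedly:
  57^37=103  57^38=94  57^39=17  57^40=97  57^41=79
  57^42=34  57^43=85  57^44=49  57^45=68  57^46=61
  57^47=98  57^48=27  57^49=13  57^50=87  57^51=54
  57^52=26  57^53=65  57^54=108  57^55=52  57^56=21
  57^57=107  57^58=104  57^59=42
Found 42 at exponent 59.

59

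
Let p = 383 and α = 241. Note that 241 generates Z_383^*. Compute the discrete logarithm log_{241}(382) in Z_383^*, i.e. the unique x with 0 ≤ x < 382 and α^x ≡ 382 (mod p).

191

Baby-step giant-step with m = ceil(sqrt(382)) = 20.
Baby table (241^j mod 383 for j=0..19):
  0:1  1:241  2:248  3:20  4:224  5:364  6:17  7:267
  8:3  9:340  10:361  11:60  12:289  13:326  14:51  15:35
  16:9  17:254  18:317  19:180
Giant step factor: 241^(-20) ≡ 292 (mod 383).
Scan 382·292^i mod 383 for i = 0, 1, …:
  i=0: 382   i=1: 91   i=2: 145   i=3: 210
  i=4: 40   i=5: 190   i=6: 328   i=7: 26
  i=8: 315   i=9: 60
Match at i=9, j=11: x = 9·20 + 11 = 191.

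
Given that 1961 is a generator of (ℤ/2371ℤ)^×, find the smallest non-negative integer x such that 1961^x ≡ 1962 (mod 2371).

1887

Baby-step giant-step with m = ceil(sqrt(2370)) = 49.
Baby table (1961^j mod 2371 for j=0..48):
  0:1  1:1961  2:2130  3:1599  4:1177  5:1114  6:863  7:1820
  8:665  9:15  10:963  11:1127  12:275  13:1058  14:113  15:1090
  16:1219  17:491  18:225  19:219  20:308  21:1754  22:1644  23:1695
  24:2124  25:1688  26:252  27:1004  28:914  29:2249  30:229  31:950
  32:1715  33:1037  34:1610  35:1409  36:834  37:1855  38:541  39:1064
  40:24  41:2015  42:1329  43:440  44:2167  45:655  46:1744  47:1002
  48:1734
Giant step factor: 1961^(-49) ≡ 191 (mod 2371).
Scan 1962·191^i mod 2371 for i = 0, 1, …:
  i=0: 1962   i=1: 124   i=2: 2345   i=3: 2147
  i=4: 2265   i=5: 1093   i=6: 115   i=7: 626
  i=8: 1016   i=9: 2005     …   i=37: 704
  i=38: 1688
Match at i=38, j=25: x = 38·49 + 25 = 1887.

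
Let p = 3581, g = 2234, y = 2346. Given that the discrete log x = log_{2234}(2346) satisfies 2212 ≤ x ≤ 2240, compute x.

2223

Compute 2234^2212 mod 3581 = 1298, then multiply by 2234 repeatedly:
  2234^2212=1298  2234^2213=2703  2234^2214=936  2234^2215=3301  2234^2216=1155
  2234^2217=1950  2234^2218=1804  2234^2219=1511  2234^2220=2272  2234^2221=1371
  2234^2222=1059  2234^2223=2346
Found 2346 at exponent 2223.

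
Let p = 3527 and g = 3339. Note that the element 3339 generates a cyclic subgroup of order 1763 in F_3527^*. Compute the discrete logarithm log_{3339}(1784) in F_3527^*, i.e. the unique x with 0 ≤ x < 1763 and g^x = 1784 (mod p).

Baby-step giant-step with m = ceil(sqrt(1763)) = 42.
Baby table (3339^j mod 3527 for j=0..41):
  0:1  1:3339  2:74  3:196  4:1949  5:396  6:3146  7:1088
  8:22  9:2918  10:1628  11:785  12:554  13:1658  14:2199  15:2774
  16:484  17:710  18:546  19:3162  20:1607  21:1206  22:2527  23:1069
  24:67  25:1512  26:1431  27:2551  28:84  29:1843  30:2689  31:2356
  32:1474  33:1521  34:3266  35:3217  36:1848  37:1749  38:2726  39:2454
  40:685  41:1719
Giant step factor: 3339^(-42) ≡ 2863 (mod 3527).
Scan 1784·2863^i mod 3527 for i = 0, 1, …:
  i=0: 1784   i=1: 496   i=2: 2194   i=3: 3362
  i=4: 223   i=5: 62   i=6: 1156   i=7: 1302
  i=8: 3114   i=9: 2653     …   i=33: 1575
  i=34: 1719
Match at i=34, j=41: x = 34·42 + 41 = 1469.

1469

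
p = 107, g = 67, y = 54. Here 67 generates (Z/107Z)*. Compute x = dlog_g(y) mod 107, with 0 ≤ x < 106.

Baby-step giant-step with m = ceil(sqrt(106)) = 11.
Baby table (67^j mod 107 for j=0..10):
  0:1  1:67  2:102  3:93  4:25  5:70  6:89  7:78
  8:90  9:38  10:85
Giant step factor: 67^(-11) ≡ 58 (mod 107).
Scan 54·58^i mod 107 for i = 0, 1, …:
  i=0: 54   i=1: 29   i=2: 77   i=3: 79
  i=4: 88   i=5: 75   i=6: 70
Match at i=6, j=5: x = 6·11 + 5 = 71.

71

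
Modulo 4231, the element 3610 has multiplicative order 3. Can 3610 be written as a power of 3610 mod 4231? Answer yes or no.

yes

3610 ∈ ⟨3610⟩ iff 3610^3 ≡ 1 (mod 4231), since |⟨3610⟩| = 3.
3610^3 mod 4231 = 1.
Since 1 = 1, 3610 lies in the subgroup.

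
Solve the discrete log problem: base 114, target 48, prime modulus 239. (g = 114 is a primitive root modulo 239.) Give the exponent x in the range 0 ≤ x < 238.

Baby-step giant-step with m = ceil(sqrt(238)) = 16.
Baby table (114^j mod 239 for j=0..15):
  0:1  1:114  2:90  3:222  4:213  5:143  6:50  7:203
  8:198  9:106  10:134  11:219  12:110  13:112  14:101  15:42
Giant step factor: 114^(-16) ≡ 30 (mod 239).
Scan 48·30^i mod 239 for i = 0, 1, …:
  i=0: 48   i=1: 6   i=2: 180   i=3: 142
  i=4: 197   i=5: 174   i=6: 201   i=7: 55
  i=8: 216   i=9: 27   i=10: 93   i=11: 161
  i=12: 50
Match at i=12, j=6: x = 12·16 + 6 = 198.

198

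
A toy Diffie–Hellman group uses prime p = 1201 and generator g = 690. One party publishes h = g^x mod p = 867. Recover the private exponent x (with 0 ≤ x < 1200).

522

Baby-step giant-step with m = ceil(sqrt(1200)) = 35.
Baby table (690^j mod 1201 for j=0..34):
  0:1  1:690  2:504  3:671  4:605  5:703  6:1067  7:17
  8:921  9:161  10:598  11:677  12:1142  13:124  14:289  15:44
  16:335  17:558  18:700  19:198  20:907  21:109  22:748  23:891
  24:1079  25:1091  26:964  27:1007  28:652  29:706  30:735  31:328
  32:532  33:775  34:305
Giant step factor: 690^(-35) ≡ 214 (mod 1201).
Scan 867·214^i mod 1201 for i = 0, 1, …:
  i=0: 867   i=1: 584   i=2: 72   i=3: 996
  i=4: 567   i=5: 37   i=6: 712   i=7: 1042
  i=8: 803   i=9: 99     …   i=13: 979
  i=14: 532
Match at i=14, j=32: x = 14·35 + 32 = 522.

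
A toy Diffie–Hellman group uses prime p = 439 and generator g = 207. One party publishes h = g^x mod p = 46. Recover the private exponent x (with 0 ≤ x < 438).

343

Baby-step giant-step with m = ceil(sqrt(438)) = 21.
Baby table (207^j mod 439 for j=0..20):
  0:1  1:207  2:266  3:187  4:77  5:135  6:288  7:351
  8:222  9:298  10:226  11:248  12:412  13:118  14:281  15:219
  16:116  17:306  18:126  19:181  20:152
Giant step factor: 207^(-21) ≡ 314 (mod 439).
Scan 46·314^i mod 439 for i = 0, 1, …:
  i=0: 46   i=1: 396   i=2: 107   i=3: 234
  i=4: 163   i=5: 258   i=6: 236   i=7: 352
  i=8: 339   i=9: 208     …   i=15: 380
  i=16: 351
Match at i=16, j=7: x = 16·21 + 7 = 343.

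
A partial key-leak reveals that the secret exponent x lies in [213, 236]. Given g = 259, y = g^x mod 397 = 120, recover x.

Compute 259^213 mod 397 = 326, then multiply by 259 repeatedly:
  259^213=326  259^214=270  259^215=58  259^216=333  259^217=98
  259^218=371  259^219=15  259^220=312  259^221=217  259^222=226
  259^223=175  259^224=67  259^225=282  259^226=387  259^227=189
  259^228=120
Found 120 at exponent 228.

228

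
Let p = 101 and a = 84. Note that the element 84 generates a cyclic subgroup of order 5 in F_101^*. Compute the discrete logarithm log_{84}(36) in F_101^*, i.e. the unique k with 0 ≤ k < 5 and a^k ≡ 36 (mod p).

Successive powers of 84 modulo 101:
  84^0=1  84^1=84  84^2=87  84^3=36
So 84^3 ≡ 36 (mod 101), giving k = 3.

3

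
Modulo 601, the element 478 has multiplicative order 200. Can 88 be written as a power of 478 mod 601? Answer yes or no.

88 ∈ ⟨478⟩ iff 88^200 ≡ 1 (mod 601), since |⟨478⟩| = 200.
88^200 mod 601 = 576.
Since 576 ≠ 1, 88 does not lie in the subgroup.

no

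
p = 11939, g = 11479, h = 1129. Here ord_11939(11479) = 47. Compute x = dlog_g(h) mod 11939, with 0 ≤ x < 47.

40

Baby-step giant-step with m = ceil(sqrt(47)) = 7.
Baby table (11479^j mod 11939 for j=0..6):
  0:1  1:11479  2:8637  3:2667  4:2897  5:4548  6:9184
Giant step factor: 11479^(-7) ≡ 1129 (mod 11939).
Scan 1129·1129^i mod 11939 for i = 0, 1, …:
  i=0: 1129   i=1: 9107   i=2: 2324   i=3: 9155
  i=4: 8760   i=5: 4548
Match at i=5, j=5: x = 5·7 + 5 = 40.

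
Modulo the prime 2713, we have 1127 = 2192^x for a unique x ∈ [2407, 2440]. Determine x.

Compute 2192^2407 mod 2713 = 2224, then multiply by 2192 repeatedly:
  2192^2407=2224  2192^2408=2460  2192^2409=1589  2192^2410=2309  2192^2411=1583
  2192^2412=9  2192^2413=737  2192^2414=1269  2192^2415=823  2192^2416=2584
  2192^2417=2097  2192^2418=802  2192^2419=2673  2192^2420=1849  2192^2421=2499
  2192^2422=261  2192^2423=2382  2192^2424=1532  2192^2425=2163  2192^2426=1685
  2192^2427=1127
Found 1127 at exponent 2427.

2427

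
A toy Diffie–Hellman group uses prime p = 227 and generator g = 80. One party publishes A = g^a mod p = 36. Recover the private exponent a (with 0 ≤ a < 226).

Baby-step giant-step with m = ceil(sqrt(226)) = 16.
Baby table (80^j mod 227 for j=0..15):
  0:1  1:80  2:44  3:115  4:120  5:66  6:59  7:180
  8:99  9:202  10:43  11:35  12:76  13:178  14:166  15:114
Giant step factor: 80^(-16) ≡ 210 (mod 227).
Scan 36·210^i mod 227 for i = 0, 1, …:
  i=0: 36   i=1: 69   i=2: 189   i=3: 192
  i=4: 141   i=5: 100   i=6: 116   i=7: 71
  i=8: 155   i=9: 89   i=10: 76
Match at i=10, j=12: a = 10·16 + 12 = 172.

172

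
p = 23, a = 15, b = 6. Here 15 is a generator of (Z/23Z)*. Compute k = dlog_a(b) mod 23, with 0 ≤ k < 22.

14

Successive powers of 15 modulo 23:
  15^0=1  15^1=15  15^2=18  15^3=17  15^4=2  15^5=7
  15^6=13  15^7=11  15^8=4  15^9=14  15^10=3  15^11=22
  15^12=8  15^13=5  15^14=6
So 15^14 ≡ 6 (mod 23), giving k = 14.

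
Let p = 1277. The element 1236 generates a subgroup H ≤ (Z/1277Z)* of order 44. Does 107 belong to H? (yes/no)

107 ∈ ⟨1236⟩ iff 107^44 ≡ 1 (mod 1277), since |⟨1236⟩| = 44.
107^44 mod 1277 = 396.
Since 396 ≠ 1, 107 does not lie in the subgroup.

no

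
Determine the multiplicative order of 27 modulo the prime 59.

The order of 27 must divide p − 1 = 58 = 2 · 29.
Divisors: 1, 2, 29, 58.
Check each in increasing order: 27^1 ≡ 27;  27^2 ≡ 21;  27^29 ≡ 1.
Smallest exponent giving 1 is 29.

29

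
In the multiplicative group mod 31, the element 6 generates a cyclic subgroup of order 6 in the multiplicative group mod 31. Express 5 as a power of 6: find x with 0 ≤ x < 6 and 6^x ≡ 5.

2

Successive powers of 6 modulo 31:
  6^0=1  6^1=6  6^2=5
So 6^2 ≡ 5 (mod 31), giving x = 2.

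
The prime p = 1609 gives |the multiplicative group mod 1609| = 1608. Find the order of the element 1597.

804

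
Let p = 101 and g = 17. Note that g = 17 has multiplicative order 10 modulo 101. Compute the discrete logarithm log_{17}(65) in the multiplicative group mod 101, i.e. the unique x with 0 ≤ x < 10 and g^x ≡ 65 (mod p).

3

Successive powers of 17 modulo 101:
  17^0=1  17^1=17  17^2=87  17^3=65
So 17^3 ≡ 65 (mod 101), giving x = 3.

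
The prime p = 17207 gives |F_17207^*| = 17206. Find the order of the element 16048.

17206

The order of 16048 must divide p − 1 = 17206 = 2 · 7 · 1229.
Divisors: 1, 2, 7, 14, 1229, 2458, 8603, 17206.
Check each in increasing order: 16048^1 ≡ 16048;  16048^2 ≡ 1135;  16048^7 ≡ 11069;  16048^14 ≡ 8921;  16048^1229 ≡ 4410;  16048^2458 ≡ 4190;  16048^8603 ≡ 17206;  16048^17206 ≡ 1.
Smallest exponent giving 1 is 17206.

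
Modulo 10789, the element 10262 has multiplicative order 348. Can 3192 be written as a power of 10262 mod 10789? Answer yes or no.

no

3192 ∈ ⟨10262⟩ iff 3192^348 ≡ 1 (mod 10789), since |⟨10262⟩| = 348.
3192^348 mod 10789 = 7844.
Since 7844 ≠ 1, 3192 does not lie in the subgroup.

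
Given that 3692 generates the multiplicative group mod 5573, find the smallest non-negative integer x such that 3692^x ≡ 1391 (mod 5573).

1278

Baby-step giant-step with m = ceil(sqrt(5572)) = 75.
Baby table (3692^j mod 5573 for j=0..74):
  0:1  1:3692  2:4879  3:1332  4:2358  5:710  6:2010  7:3257
  8:3883  9:2280  10:2530  11:412  12:5248  13:3868  14:2630  15:1794
  16:2724  17:3316  18:4364  19:345  20:3096  21:209  22:2554  23:5425
  24:5311  25:2398  26:3492  27:2115  28:807  29:3462  30:2815  31:4908
  32:2513  33:4524  34:327  35:3516  36:1555  37:870  38:1992  39:3677
  40:5229  41:596  42:4670  43:4351  44:2506  45:972  46:5185  47:5338
  48:1768  49:1473  50:4641  51:3170  52:340  53:1355  54:3679  55:1467
  56:4781  57:1761  58:3494  59:3926  60:4992  61:553  62:1958  63:755
  64:960  65:5465  66:2520  67:2503  68:1042  69:1694  70:1342  71:267
  72:4916  73:4184  74:4545
Giant step factor: 3692^(-75) ≡ 4855 (mod 5573).
Scan 1391·4855^i mod 5573 for i = 0, 1, …:
  i=0: 1391   i=1: 4402   i=2: 4828   i=3: 5475
  i=4: 3488   i=5: 3466   i=6: 2543   i=7: 2070
  i=8: 1731   i=9: 5494     …   i=16: 231
  i=17: 1332
Match at i=17, j=3: x = 17·75 + 3 = 1278.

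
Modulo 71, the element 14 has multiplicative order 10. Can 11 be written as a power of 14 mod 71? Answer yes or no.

⟨14⟩ has order 10; its elements mod 71 are {1, 5, 14, 17, 25, 46, 54, 57, 66, 70}.
11 is not in this set.

no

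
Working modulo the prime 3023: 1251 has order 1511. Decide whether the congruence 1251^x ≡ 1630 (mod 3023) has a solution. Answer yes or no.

1630 ∈ ⟨1251⟩ iff 1630^1511 ≡ 1 (mod 3023), since |⟨1251⟩| = 1511.
1630^1511 mod 3023 = 3022.
Since 3022 ≠ 1, 1630 does not lie in the subgroup.

no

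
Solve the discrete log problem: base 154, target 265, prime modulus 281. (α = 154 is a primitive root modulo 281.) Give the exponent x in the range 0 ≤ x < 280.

Baby-step giant-step with m = ceil(sqrt(280)) = 17.
Baby table (154^j mod 281 for j=0..16):
  0:1  1:154  2:112  3:107  4:180  5:182  6:209  7:152
  8:85  9:164  10:247  11:103  12:126  13:15  14:62  15:275
  16:200
Giant step factor: 154^(-17) ≡ 258 (mod 281).
Scan 265·258^i mod 281 for i = 0, 1, …:
  i=0: 265   i=1: 87   i=2: 247
Match at i=2, j=10: x = 2·17 + 10 = 44.

44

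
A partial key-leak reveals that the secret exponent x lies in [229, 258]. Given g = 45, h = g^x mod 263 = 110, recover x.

237

Compute 45^229 mod 263 = 134, then multiply by 45 repeatedly:
  45^229=134  45^230=244  45^231=197  45^232=186  45^233=217
  45^234=34  45^235=215  45^236=207  45^237=110
Found 110 at exponent 237.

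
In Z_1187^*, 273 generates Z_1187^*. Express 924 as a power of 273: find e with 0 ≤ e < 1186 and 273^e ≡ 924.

Baby-step giant-step with m = ceil(sqrt(1186)) = 35.
Baby table (273^j mod 1187 for j=0..34):
  0:1  1:273  2:935  3:50  4:593  5:457  6:126  7:1162
  8:297  9:365  10:1124  11:606  12:445  13:411  14:625  15:884
  16:371  17:388  18:281  19:745  20:408  21:993  22:453  23:221
  24:983  25:97  26:367  27:483  28:102  29:545  30:410  31:352
  32:1136  33:321  34:982
Giant step factor: 273^(-35) ≡ 290 (mod 1187).
Scan 924·290^i mod 1187 for i = 0, 1, …:
  i=0: 924   i=1: 885   i=2: 258   i=3: 39
  i=4: 627   i=5: 219   i=6: 599   i=7: 408
Match at i=7, j=20: e = 7·35 + 20 = 265.

265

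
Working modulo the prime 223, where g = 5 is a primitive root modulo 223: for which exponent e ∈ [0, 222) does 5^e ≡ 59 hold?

45

Baby-step giant-step with m = ceil(sqrt(222)) = 15.
Baby table (5^j mod 223 for j=0..14):
  0:1  1:5  2:25  3:125  4:179  5:3  6:15  7:75
  8:152  9:91  10:9  11:45  12:2  13:10  14:50
Giant step factor: 5^(-15) ≡ 190 (mod 223).
Scan 59·190^i mod 223 for i = 0, 1, …:
  i=0: 59   i=1: 60   i=2: 27   i=3: 1
Match at i=3, j=0: e = 3·15 + 0 = 45.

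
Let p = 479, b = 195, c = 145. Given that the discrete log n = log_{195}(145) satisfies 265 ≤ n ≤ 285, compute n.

Compute 195^265 mod 479 = 381, then multiply by 195 repeatedly:
  195^265=381  195^266=50  195^267=170  195^268=99  195^269=145
Found 145 at exponent 269.

269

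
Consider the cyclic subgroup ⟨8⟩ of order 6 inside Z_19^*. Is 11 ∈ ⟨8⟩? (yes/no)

⟨8⟩ has order 6; its elements mod 19 are {1, 7, 8, 11, 12, 18}.
11 is in this set.

yes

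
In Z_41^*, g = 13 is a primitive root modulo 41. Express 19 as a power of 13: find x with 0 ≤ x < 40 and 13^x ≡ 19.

Successive powers of 13 modulo 41:
  13^0=1  13^1=13  13^2=5  13^3=24  13^4=25  13^5=38
  13^6=2  13^7=26  13^8=10  13^9=7  13^10=9  13^11=35
  13^12=4  13^13=11  13^14=20  13^15=14  13^16=18  13^17=29
  13^18=8  13^19=22  13^20=40  13^21=28  13^22=36  13^23=17
  13^24=16  13^25=3  13^26=39  13^27=15  13^28=31  13^29=34
  13^30=32  13^31=6  13^32=37  13^33=30  13^34=21  13^35=27
  13^36=23  13^37=12  13^38=33  13^39=19
So 13^39 ≡ 19 (mod 41), giving x = 39.

39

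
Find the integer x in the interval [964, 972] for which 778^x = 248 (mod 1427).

Compute 778^964 mod 1427 = 404, then multiply by 778 repeatedly:
  778^964=404  778^965=372  778^966=1162  778^967=745  778^968=248
Found 248 at exponent 968.

968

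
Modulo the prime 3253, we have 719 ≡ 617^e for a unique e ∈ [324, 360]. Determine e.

348

Compute 617^324 mod 3253 = 1329, then multiply by 617 repeatedly:
  617^324=1329  617^325=237  617^326=3097  617^327=1338  617^328=2537
  617^329=636  617^330=2052  617^331=667  617^332=1661  617^333=142
  617^334=3036  617^335=2737  617^336=422  617^337=134  617^338=1353
  617^339=2033  617^340=1956  617^341=3242  617^342=2972  617^343=2285
  617^344=1296  617^345=2647  617^346=193  617^347=1973  617^348=719
Found 719 at exponent 348.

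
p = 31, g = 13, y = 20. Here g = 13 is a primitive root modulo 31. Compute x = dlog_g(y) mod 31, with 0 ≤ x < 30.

28

Successive powers of 13 modulo 31:
  13^0=1  13^1=13  13^2=14  13^3=27  13^4=10  13^5=6
  13^6=16  13^7=22  13^8=7  13^9=29  13^10=5  13^11=3
  13^12=8  13^13=11  13^14=19  13^15=30  13^16=18  13^17=17
  13^18=4  13^19=21  13^20=25  13^21=15  13^22=9  13^23=24
  13^24=2  13^25=26  13^26=28  13^27=23  13^28=20
So 13^28 ≡ 20 (mod 31), giving x = 28.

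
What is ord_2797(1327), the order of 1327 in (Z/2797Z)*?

The order of 1327 must divide p − 1 = 2796 = 2^2 · 3 · 233.
Divisors: 1, 2, 3, 4, 6, 12, 233, 466, 699, 932, 1398, 2796.
Check each in increasing order: 1327^1 ≡ 1327;  1327^2 ≡ 1616;  1327^3 ≡ 1930;  1327^4 ≡ 1855;  1327^6 ≡ 2093;  1327^12 ≡ 547;  1327^233 ≡ 1697;  1327^466 ≡ 1696;  1327^699 ≡ 2796;  1327^932 ≡ 1100;  1327^1398 ≡ 1.
Smallest exponent giving 1 is 1398.

1398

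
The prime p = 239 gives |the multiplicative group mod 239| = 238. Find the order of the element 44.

The order of 44 must divide p − 1 = 238 = 2 · 7 · 17.
Divisors: 1, 2, 7, 14, 17, 34, 119, 238.
Check each in increasing order: 44^1 ≡ 44;  44^2 ≡ 24;  44^7 ≡ 1.
Smallest exponent giving 1 is 7.

7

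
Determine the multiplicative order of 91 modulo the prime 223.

The order of 91 must divide p − 1 = 222 = 2 · 3 · 37.
Divisors: 1, 2, 3, 6, 37, 74, 111, 222.
Check each in increasing order: 91^1 ≡ 91;  91^2 ≡ 30;  91^3 ≡ 54;  91^6 ≡ 17;  91^37 ≡ 222;  91^74 ≡ 1.
Smallest exponent giving 1 is 74.

74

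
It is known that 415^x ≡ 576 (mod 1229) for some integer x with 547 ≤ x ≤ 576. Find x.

572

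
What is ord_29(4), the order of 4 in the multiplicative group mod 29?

14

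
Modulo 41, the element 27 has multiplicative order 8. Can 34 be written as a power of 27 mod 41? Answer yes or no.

34 ∈ ⟨27⟩ iff 34^8 ≡ 1 (mod 41), since |⟨27⟩| = 8.
34^8 mod 41 = 37.
Since 37 ≠ 1, 34 does not lie in the subgroup.

no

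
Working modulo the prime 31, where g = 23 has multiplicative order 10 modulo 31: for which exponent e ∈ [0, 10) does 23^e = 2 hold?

2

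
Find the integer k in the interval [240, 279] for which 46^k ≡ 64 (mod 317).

Compute 46^240 mod 317 = 36, then multiply by 46 repeatedly:
  46^240=36  46^241=71  46^242=96  46^243=295  46^244=256
  46^245=47  46^246=260  46^247=231  46^248=165  46^249=299
  46^250=123  46^251=269  46^252=11  46^253=189  46^254=135
  46^255=187  46^256=43  46^257=76  46^258=9  46^259=97
  46^260=24  46^261=153  46^262=64
Found 64 at exponent 262.

262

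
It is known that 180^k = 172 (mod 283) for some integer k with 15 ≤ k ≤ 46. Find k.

33

Compute 180^15 mod 283 = 79, then multiply by 180 repeatedly:
  180^15=79  180^16=70  180^17=148  180^18=38  180^19=48
  180^20=150  180^21=115  180^22=41  180^23=22  180^24=281
  180^25=206  180^26=7  180^27=128  180^28=117  180^29=118
  180^30=15  180^31=153  180^32=89  180^33=172
Found 172 at exponent 33.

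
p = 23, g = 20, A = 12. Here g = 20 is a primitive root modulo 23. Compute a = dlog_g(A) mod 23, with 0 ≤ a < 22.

4

Successive powers of 20 modulo 23:
  20^0=1  20^1=20  20^2=9  20^3=19  20^4=12
So 20^4 ≡ 12 (mod 23), giving a = 4.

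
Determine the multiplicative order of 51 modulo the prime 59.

29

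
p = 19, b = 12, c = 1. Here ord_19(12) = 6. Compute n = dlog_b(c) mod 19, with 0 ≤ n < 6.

0

Successive powers of 12 modulo 19:
  12^0=1
So 12^0 ≡ 1 (mod 19), giving n = 0.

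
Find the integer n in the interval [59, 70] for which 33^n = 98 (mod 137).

Compute 33^59 mod 137 = 102, then multiply by 33 repeatedly:
  33^59=102  33^60=78  33^61=108  33^62=2  33^63=66
  33^64=123  33^65=86  33^66=98
Found 98 at exponent 66.

66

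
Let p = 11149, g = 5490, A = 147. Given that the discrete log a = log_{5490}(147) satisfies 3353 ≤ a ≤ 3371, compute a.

3366

Compute 5490^3353 mod 11149 = 3311, then multiply by 5490 repeatedly:
  5490^3353=3311  5490^3354=4520  5490^3355=8275  5490^3356=8724  5490^3357=9805
  5490^3358=2078  5490^3359=2793  5490^3360=3695  5490^3361=5519  5490^3362=7477
  5490^3363=9261  5490^3364=3450  5490^3365=9498  5490^3366=147
Found 147 at exponent 3366.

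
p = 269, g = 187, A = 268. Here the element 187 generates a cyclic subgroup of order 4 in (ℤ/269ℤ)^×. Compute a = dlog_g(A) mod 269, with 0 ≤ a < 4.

2

Successive powers of 187 modulo 269:
  187^0=1  187^1=187  187^2=268
So 187^2 ≡ 268 (mod 269), giving a = 2.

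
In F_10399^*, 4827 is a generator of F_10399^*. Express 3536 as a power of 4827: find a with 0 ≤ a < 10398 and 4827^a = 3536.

5533

Baby-step giant-step with m = ceil(sqrt(10398)) = 102.
Baby table (4827^j mod 10399 for j=0..101):
  0:1  1:4827  2:6169  3:5426  4:6620  5:9012  6:1907  7:1974
  8:3014  9:377  10:10353  11:6736  12:7398  13:10379  14:7450  15:1408
  16:5869  17:2787  18:6942  19:3456  20:2116  21:2114  22:2859  23:920
  24:467  25:8025  26:400  27:6985  28:3037  29:7408  30:6654  31:6746
  32:3673  33:9675  34:9715  35:5214  36:2398  37:1059  38:5884  39:2399
  40:5886  41:1654  42:7825  43:2107  44:267  45:9732  46:4081  47:3281
  48:10109  49:4035  50:10017  51:7108  52:4015  53:7068  54:8516  55:9884
  56:9855  57:5059  58:2941  59:1572  60:7173  61:5800  62:2492  63:7640
  64:3426  65:2892  66:4226  67:6463  68:10300  69:481  70:2810  71:3574
  72:10156  73:2126  74:8788  75:2155  76:3185  77:4273  78:4554  79:9071
  80:5927  81:1980  82:779  83:6194  84:1313  85:4860  86:9475  87:1023
  88:8895  89:9093  90:8131  91:2511  92:5762  93:6248  94:1996  95:5218
  96:908  97:4937  98:6790  99:8081  100:338  101:9282
Giant step factor: 4827^(-102) ≡ 9635 (mod 10399).
Scan 3536·9635^i mod 10399 for i = 0, 1, …:
  i=0: 3536   i=1: 2236   i=2: 7531   i=3: 7362
  i=4: 1291   i=5: 1581   i=6: 8799   i=7: 5717
  i=8: 10191   i=9: 2927     …   i=53: 357
  i=54: 8025
Match at i=54, j=25: a = 54·102 + 25 = 5533.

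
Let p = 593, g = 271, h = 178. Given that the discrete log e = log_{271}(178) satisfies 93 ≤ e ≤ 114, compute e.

Compute 271^93 mod 593 = 208, then multiply by 271 repeatedly:
  271^93=208  271^94=33  271^95=48  271^96=555  271^97=376
  271^98=493  271^99=178
Found 178 at exponent 99.

99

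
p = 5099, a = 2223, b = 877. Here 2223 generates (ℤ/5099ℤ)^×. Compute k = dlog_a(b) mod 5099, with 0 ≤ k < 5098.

2236

Baby-step giant-step with m = ceil(sqrt(5098)) = 72.
Baby table (2223^j mod 5099 for j=0..71):
  0:1  1:2223  2:798  3:4601  4:4528  5:318  6:3252  7:3913
  8:4804  9:1986  10:4243  11:4138  12:178  13:3071  14:4371  15:3138
  16:342  17:515  18:2669  19:3050  20:3579  21:1677  22:602  23:2308
  24:1090  25:1045  26:2990  27:2773  28:4787  29:4987  30:875  31:2406
  32:4786  33:2764  34:77  35:2904  36:258  37:2446  38:1924  39:4090
  40:553  41:460  42:2780  43:5051  44:375  45:2488  46:3508  47:1913
  48:33  49:1973  50:839  51:3962  52:1553  53:296  54:237  55:1654
  56:463  57:4350  58:2346  59:3980  60:775  61:4462  62:1471  63:1574
  64:1088  65:1698  66:1394  67:3769  68:830  69:4351  70:4569  71:4778
Giant step factor: 2223^(-72) ≡ 3700 (mod 5099).
Scan 877·3700^i mod 5099 for i = 0, 1, …:
  i=0: 877   i=1: 1936   i=2: 4204   i=3: 2850
  i=4: 268   i=5: 2394   i=6: 837   i=7: 1807
  i=8: 1111   i=9: 906     …   i=30: 5001
  i=31: 4528
Match at i=31, j=4: k = 31·72 + 4 = 2236.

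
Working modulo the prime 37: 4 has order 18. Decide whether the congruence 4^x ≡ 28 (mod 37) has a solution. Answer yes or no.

yes

28 ∈ ⟨4⟩ iff 28^18 ≡ 1 (mod 37), since |⟨4⟩| = 18.
28^18 mod 37 = 1.
Since 1 = 1, 28 lies in the subgroup.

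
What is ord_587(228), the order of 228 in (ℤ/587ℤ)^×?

The order of 228 must divide p − 1 = 586 = 2 · 293.
Divisors: 1, 2, 293, 586.
Check each in increasing order: 228^1 ≡ 228;  228^2 ≡ 328;  228^293 ≡ 586;  228^586 ≡ 1.
Smallest exponent giving 1 is 586.

586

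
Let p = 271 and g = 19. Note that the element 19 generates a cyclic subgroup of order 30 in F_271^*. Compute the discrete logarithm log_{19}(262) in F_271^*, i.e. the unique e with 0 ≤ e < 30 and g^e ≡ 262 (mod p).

Successive powers of 19 modulo 271:
  19^0=1  19^1=19  19^2=90  19^3=84  19^4=241  19^5=243
  19^6=10  19^7=190  19^8=87  19^9=27  19^10=242  19^11=262
So 19^11 ≡ 262 (mod 271), giving e = 11.

11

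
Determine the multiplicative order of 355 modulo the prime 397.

99

The order of 355 must divide p − 1 = 396 = 2^2 · 3^2 · 11.
Divisors: 1, 2, 3, 4, 6, 9, 11, 12, 18, 22, 33, 36, 44, 66, 99, 132, 198, 396.
Check each in increasing order: 355^1 ≡ 355;  355^2 ≡ 176;  355^3 ≡ 151;  355^4 ≡ 10;  355^6 ≡ 172;  355^9 ≡ 167;  355^11 ≡ 14;  355^12 ≡ 206;  355^18 ≡ 99;  355^22 ≡ 196;  355^33 ≡ 362;  355^36 ≡ 273;  355^44 ≡ 304;  355^66 ≡ 34;  355^99 ≡ 1.
Smallest exponent giving 1 is 99.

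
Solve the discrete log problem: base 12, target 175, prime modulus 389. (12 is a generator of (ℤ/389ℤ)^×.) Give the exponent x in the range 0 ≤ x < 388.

Baby-step giant-step with m = ceil(sqrt(388)) = 20.
Baby table (12^j mod 389 for j=0..19):
  0:1  1:12  2:144  3:172  4:119  5:261  6:20  7:240
  8:157  9:328  10:46  11:163  12:11  13:132  14:28  15:336
  16:142  17:148  18:220  19:306
Giant step factor: 12^(-20) ≡ 91 (mod 389).
Scan 175·91^i mod 389 for i = 0, 1, …:
  i=0: 175   i=1: 365   i=2: 150   i=3: 35
  i=4: 73   i=5: 30   i=6: 7   i=7: 248
  i=8: 6   i=9: 157
Match at i=9, j=8: x = 9·20 + 8 = 188.

188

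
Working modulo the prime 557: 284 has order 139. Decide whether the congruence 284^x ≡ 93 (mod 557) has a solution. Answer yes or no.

yes

93 ∈ ⟨284⟩ iff 93^139 ≡ 1 (mod 557), since |⟨284⟩| = 139.
93^139 mod 557 = 1.
Since 1 = 1, 93 lies in the subgroup.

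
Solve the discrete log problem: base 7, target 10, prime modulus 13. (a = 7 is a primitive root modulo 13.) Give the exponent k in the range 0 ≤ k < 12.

Successive powers of 7 modulo 13:
  7^0=1  7^1=7  7^2=10
So 7^2 ≡ 10 (mod 13), giving k = 2.

2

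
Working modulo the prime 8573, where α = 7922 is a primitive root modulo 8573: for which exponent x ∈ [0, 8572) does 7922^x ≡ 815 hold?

Baby-step giant-step with m = ceil(sqrt(8572)) = 93.
Baby table (7922^j mod 8573 for j=0..92):
  0:1  1:7922  2:3724  3:1835  4:5635  5:859  6:6609  7:1187
  8:7406  9:5293  10:603  11:1805  12:8019  13:588  14:2997  15:3597
  16:7355  17:4202  18:7858  19:2523  20:3543  21:8217  22:285  23:3071
  24:6861  25:22  26:2824  27:4771  28:6078  29:3948  30:1752  31:8230
  32:395  33:45  34:4997  35:4693  36:5418  37:4958  38:4363  39:5923
  40:1977  41:7496  42:6714  43:1416  44:4068  45:789  46:741  47:6270
  48:7551  49:5201  50:484  51:2117  52:2086  53:5121  54:1126  55:4252
  56:1027  57:117  58:990  59:7058  60:370  61:7747  62:6200  63:1683
  64:1711  65:629  66:2025  67:1967  68:5433  69:3766  70:212  71:7729
  72:772  73:3235  74:2973  75:2075  76:3709  77:3027  78:1213  79:7626
  80:7814  81:5448  82:2574  83:4634  84:962  85:8140  86:7547  87:7805
  88:2734  89:3350  90:5265  91:1685  92:409
Giant step factor: 7922^(-93) ≡ 3405 (mod 8573).
Scan 815·3405^i mod 8573 for i = 0, 1, …:
  i=0: 815   i=1: 5996   i=2: 4067   i=3: 2740
  i=4: 2276   i=5: 8361   i=6: 6845   i=7: 5811
  i=8: 8544   i=9: 4131     …   i=50: 7035
  i=51: 1213
Match at i=51, j=78: x = 51·93 + 78 = 4821.

4821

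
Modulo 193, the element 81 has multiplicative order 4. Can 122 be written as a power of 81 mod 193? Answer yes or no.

⟨81⟩ has order 4; its elements mod 193 are {1, 81, 112, 192}.
122 is not in this set.

no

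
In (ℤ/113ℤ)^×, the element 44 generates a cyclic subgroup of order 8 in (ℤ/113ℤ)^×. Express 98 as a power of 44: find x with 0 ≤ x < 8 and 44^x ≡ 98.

Successive powers of 44 modulo 113:
  44^0=1  44^1=44  44^2=15  44^3=95  44^4=112  44^5=69
  44^6=98
So 44^6 ≡ 98 (mod 113), giving x = 6.

6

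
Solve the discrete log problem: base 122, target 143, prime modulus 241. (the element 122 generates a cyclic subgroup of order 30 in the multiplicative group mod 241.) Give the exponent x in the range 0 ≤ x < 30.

Successive powers of 122 modulo 241:
  122^0=1  122^1=122  122^2=183  122^3=154  122^4=231  122^5=226
  122^6=98  122^7=147  122^8=100  122^9=150  122^10=225  122^11=217
  122^12=205  122^13=187  122^14=160  122^15=240  122^16=119  122^17=58
  122^18=87  122^19=10  122^20=15  122^21=143
So 122^21 ≡ 143 (mod 241), giving x = 21.

21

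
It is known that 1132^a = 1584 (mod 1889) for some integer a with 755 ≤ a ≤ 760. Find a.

759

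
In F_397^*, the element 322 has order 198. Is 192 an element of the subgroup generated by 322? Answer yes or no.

yes

192 ∈ ⟨322⟩ iff 192^198 ≡ 1 (mod 397), since |⟨322⟩| = 198.
192^198 mod 397 = 1.
Since 1 = 1, 192 lies in the subgroup.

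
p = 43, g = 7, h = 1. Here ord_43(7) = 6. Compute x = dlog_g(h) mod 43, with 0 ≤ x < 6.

Successive powers of 7 modulo 43:
  7^0=1
So 7^0 ≡ 1 (mod 43), giving x = 0.

0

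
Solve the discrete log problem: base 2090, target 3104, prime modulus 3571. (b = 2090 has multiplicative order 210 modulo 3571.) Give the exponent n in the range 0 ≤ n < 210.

157

Baby-step giant-step with m = ceil(sqrt(210)) = 15.
Baby table (2090^j mod 3571 for j=0..14):
  0:1  1:2090  2:767  3:3222  4:2645  5:142  6:387  7:1784
  8:436  9:635  10:2309  11:1389  12:3358  13:1205  14:895
Giant step factor: 2090^(-15) ≡ 2266 (mod 3571).
Scan 3104·2266^i mod 3571 for i = 0, 1, …:
  i=0: 3104   i=1: 2365   i=2: 2590   i=3: 1787
  i=4: 3399   i=5: 3058   i=6: 1688   i=7: 467
  i=8: 1206   i=9: 981   i=10: 1784
Match at i=10, j=7: n = 10·15 + 7 = 157.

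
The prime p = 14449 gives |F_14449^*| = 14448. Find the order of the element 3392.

4816

The order of 3392 must divide p − 1 = 14448 = 2^4 · 3 · 7 · 43.
Divisors: 1, 2, 3, 4, 6, 7, 8, 12, 14, 16, 21, 24, 28, 42, 43, 48, 56, 84, 86, 112, 129, 168, 172, 258, 301, 336, 344, 516, 602, 688, 903, 1032, 1204, 1806, 2064, 2408, 3612, 4816, 7224, 14448.
Check each in increasing order: 3392^1 ≡ 3392;  3392^2 ≡ 4260;  3392^3 ≡ 920;  3392^4 ≡ 14105;  3392^6 ≡ 8358;  3392^7 ≡ 1398;  3392^8 ≡ 2744;  3392^12 ≡ 9698;  3392^14 ≡ 3789;  3392^16 ≡ 1607;  3392^21 ≡ 8688;  3392^24 ≡ 2663;  3392^28 ≡ 8664;  3392^42 ≡ 14217;  3392^43 ≡ 7751;  3392^48 ≡ 11559;  3392^56 ≡ 2341;  3392^84 ≡ 10477;  3392^86 ≡ 13508;  3392^112 ≡ 4110;  3392^129 ≡ 3054;  3392^168 ≡ 12925;  3392^172 ≡ 4092;  3392^258 ≡ 7311;  3392^301 ≡ 13032;  3392^336 ≡ 10736;  3392^344 ≡ 12522;  3392^516 ≡ 3870;  3392^602 ≡ 13927;  3392^688 ≡ 14385;  3392^903 ≡ 2775;  3392^1032 ≡ 7736;  3392^1204 ≡ 12402;  3392^1806 ≡ 13757;  3392^2064 ≡ 12387;  3392^2408 ≡ 14448;  3392^3612 ≡ 2047;  3392^4816 ≡ 1.
Smallest exponent giving 1 is 4816.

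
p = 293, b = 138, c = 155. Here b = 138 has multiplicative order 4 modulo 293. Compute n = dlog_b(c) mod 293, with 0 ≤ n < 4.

Successive powers of 138 modulo 293:
  138^0=1  138^1=138  138^2=292  138^3=155
So 138^3 ≡ 155 (mod 293), giving n = 3.

3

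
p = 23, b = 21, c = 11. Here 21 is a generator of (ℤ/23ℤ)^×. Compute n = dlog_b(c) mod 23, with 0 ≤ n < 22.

Successive powers of 21 modulo 23:
  21^0=1  21^1=21  21^2=4  21^3=15  21^4=16  21^5=14
  21^6=18  21^7=10  21^8=3  21^9=17  21^10=12  21^11=22
  21^12=2  21^13=19  21^14=8  21^15=7  21^16=9  21^17=5
  21^18=13  21^19=20  21^20=6  21^21=11
So 21^21 ≡ 11 (mod 23), giving n = 21.

21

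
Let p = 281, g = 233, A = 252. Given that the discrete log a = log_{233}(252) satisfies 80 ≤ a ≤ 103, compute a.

96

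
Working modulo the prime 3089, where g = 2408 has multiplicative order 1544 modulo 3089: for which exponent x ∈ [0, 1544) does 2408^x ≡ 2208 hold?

540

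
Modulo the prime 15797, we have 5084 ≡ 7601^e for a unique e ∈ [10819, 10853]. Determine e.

10825

Compute 7601^10819 mod 15797 = 1147, then multiply by 7601 repeatedly:
  7601^10819=1147  7601^10820=14200  7601^10821=9096  7601^10822=11024  7601^10823=6136
  7601^10824=6992  7601^10825=5084
Found 5084 at exponent 10825.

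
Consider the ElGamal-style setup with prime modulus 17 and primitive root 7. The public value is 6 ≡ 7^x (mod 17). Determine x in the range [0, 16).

Successive powers of 7 modulo 17:
  7^0=1  7^1=7  7^2=15  7^3=3  7^4=4  7^5=11
  7^6=9  7^7=12  7^8=16  7^9=10  7^10=2  7^11=14
  7^12=13  7^13=6
So 7^13 ≡ 6 (mod 17), giving x = 13.

13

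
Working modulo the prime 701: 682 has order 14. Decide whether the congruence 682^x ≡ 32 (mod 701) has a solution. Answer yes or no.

no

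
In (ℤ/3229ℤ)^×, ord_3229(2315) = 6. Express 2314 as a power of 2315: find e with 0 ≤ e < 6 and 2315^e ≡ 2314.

2

Successive powers of 2315 modulo 3229:
  2315^0=1  2315^1=2315  2315^2=2314
So 2315^2 ≡ 2314 (mod 3229), giving e = 2.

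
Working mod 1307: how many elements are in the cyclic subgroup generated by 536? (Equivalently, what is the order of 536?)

1306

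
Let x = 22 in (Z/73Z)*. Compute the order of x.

8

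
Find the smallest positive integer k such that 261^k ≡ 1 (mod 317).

The order of 261 must divide p − 1 = 316 = 2^2 · 79.
Divisors: 1, 2, 4, 79, 158, 316.
Check each in increasing order: 261^1 ≡ 261;  261^2 ≡ 283;  261^4 ≡ 205;  261^79 ≡ 114;  261^158 ≡ 316;  261^316 ≡ 1.
Smallest exponent giving 1 is 316.

316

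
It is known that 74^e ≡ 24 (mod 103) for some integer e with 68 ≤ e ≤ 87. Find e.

Compute 74^68 mod 103 = 56, then multiply by 74 repeatedly:
  74^68=56  74^69=24
Found 24 at exponent 69.

69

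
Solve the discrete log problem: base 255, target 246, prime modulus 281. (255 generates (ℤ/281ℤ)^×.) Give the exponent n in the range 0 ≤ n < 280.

Baby-step giant-step with m = ceil(sqrt(280)) = 17.
Baby table (255^j mod 281 for j=0..16):
  0:1  1:255  2:114  3:127  4:70  5:147  6:112  7:179
  8:123  9:174  10:253  11:166  12:180  13:97  14:7  15:99
  16:236
Giant step factor: 255^(-17) ≡ 55 (mod 281).
Scan 246·55^i mod 281 for i = 0, 1, …:
  i=0: 246   i=1: 42   i=2: 62   i=3: 38
  i=4: 123
Match at i=4, j=8: n = 4·17 + 8 = 76.

76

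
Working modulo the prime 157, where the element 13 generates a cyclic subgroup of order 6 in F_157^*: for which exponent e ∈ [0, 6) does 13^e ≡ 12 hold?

2

Successive powers of 13 modulo 157:
  13^0=1  13^1=13  13^2=12
So 13^2 ≡ 12 (mod 157), giving e = 2.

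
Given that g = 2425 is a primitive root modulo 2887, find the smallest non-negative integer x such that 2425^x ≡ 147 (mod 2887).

2519

Baby-step giant-step with m = ceil(sqrt(2886)) = 54.
Baby table (2425^j mod 2887 for j=0..53):
  0:1  1:2425  2:2693  3:131  4:105  5:569  6:2726  7:2207
  8:2364  9:2005  10:417  11:775  12:2825  13:2661  14:480  15:539
  16:2151  17:2253  18:1321  19:1742  20:669  21:2718  22:129  23:1029
  24:957  25:2464  26:1997  27:1226  28:2327  29:1777  30:1821  31:1702
  32:1827  33:1817  34:663  35:2603  36:1293  37:243  38:327  39:1937
  40:76  41:2419  42:2578  43:1295  44:2206  45:2826  46:2199  47:286
  48:670  49:2256  50:2822  51:1160  52:1062  53:146
Giant step factor: 2425^(-54) ≡ 2442 (mod 2887).
Scan 147·2442^i mod 2887 for i = 0, 1, …:
  i=0: 147   i=1: 986   i=2: 54   i=3: 1953
  i=4: 2789   i=5: 305   i=6: 2851   i=7: 1585
  i=8: 1990   i=9: 759     …   i=45: 1123
  i=46: 2603
Match at i=46, j=35: x = 46·54 + 35 = 2519.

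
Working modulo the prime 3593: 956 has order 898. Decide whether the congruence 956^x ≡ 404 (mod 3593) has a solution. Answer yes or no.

yes

404 ∈ ⟨956⟩ iff 404^898 ≡ 1 (mod 3593), since |⟨956⟩| = 898.
404^898 mod 3593 = 1.
Since 1 = 1, 404 lies in the subgroup.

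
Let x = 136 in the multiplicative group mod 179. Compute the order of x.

178

The order of 136 must divide p − 1 = 178 = 2 · 89.
Divisors: 1, 2, 89, 178.
Check each in increasing order: 136^1 ≡ 136;  136^2 ≡ 59;  136^89 ≡ 178;  136^178 ≡ 1.
Smallest exponent giving 1 is 178.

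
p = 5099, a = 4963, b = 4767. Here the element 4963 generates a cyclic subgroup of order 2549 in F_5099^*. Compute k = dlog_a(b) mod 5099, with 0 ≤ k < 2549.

2335

Baby-step giant-step with m = ceil(sqrt(2549)) = 51.
Baby table (4963^j mod 5099 for j=0..50):
  0:1  1:4963  2:3199  3:3450  4:5007  5:2314  6:1434  7:3837
  8:3365  9:1270  10:646  11:3926  12:1459  13:437  14:1756  15:837
  16:3445  17:588  18:1616  19:4580  20:4297  21:1993  22:4298  23:1857
  24:2398  25:208  26:2306  27:2522  28:3740  29:1260  30:2006  31:2530
  32:2652  33:1357  34:4111  35:1794  36:768  37:2631  38:4213  39:3219
  40:730  41:2700  42:5027  43:4693  44:4226  45:1451  46:1525  47:1659
  48:3831  49:4181  50:2472
Giant step factor: 4963^(-51) ≡ 4935 (mod 5099).
Scan 4767·4935^i mod 5099 for i = 0, 1, …:
  i=0: 4767   i=1: 3458   i=2: 3976   i=3: 608
  i=4: 2268   i=5: 275   i=6: 791   i=7: 2850
  i=8: 1708   i=9: 333     …   i=44: 4908
  i=45: 730
Match at i=45, j=40: k = 45·51 + 40 = 2335.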